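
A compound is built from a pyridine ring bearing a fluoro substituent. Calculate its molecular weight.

Atom tally by fragment:
  pyridine ring core → C:5 H:5 N:1
  (− 1 ring H displaced by substituents)
  + F → F:1
Element totals:
  C: 5
  H: 4
  F: 1
  N: 1
Molecular formula: C5H4FN.
  M = 5(12.011) + 4(1.008) + 18.998 + 14.007
    = 60.055 + 4.032 + 18.998 + 14.007 = 97.092

97.09 g/mol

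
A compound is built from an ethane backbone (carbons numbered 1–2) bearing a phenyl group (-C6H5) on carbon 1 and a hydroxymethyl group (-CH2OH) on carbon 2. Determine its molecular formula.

Atom tally by fragment:
  C6H5CH2 → C:7 H:7
  CH2CH2OH → C:2 H:5 O:1
Element totals:
  C: 9
  H: 12
  O: 1

C9H12O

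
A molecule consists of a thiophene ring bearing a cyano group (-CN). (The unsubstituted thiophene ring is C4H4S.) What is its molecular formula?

Atom tally by fragment:
  thiophene ring core → C:4 H:4 S:1
  (− 1 ring H displaced by substituents)
  + CN → C:1 N:1
Element totals:
  C: 5
  H: 3
  N: 1
  S: 1

C5H3NS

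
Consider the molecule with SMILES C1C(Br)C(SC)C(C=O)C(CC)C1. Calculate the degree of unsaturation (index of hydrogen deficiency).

2

Atom tally by fragment:
  cyclohexane ring core → C:6 H:12
  (− 4 ring H displaced by substituents)
  + Br → Br:1
  + SCH3 → C:1 H:3 S:1
  + CHO → C:1 H:1 O:1
  + C2H5 → C:2 H:5
Element totals:
  C: 10
  H: 17
  Br: 1
  O: 1
  S: 1
Molecular formula: C10H17BrOS.
DoU = (2C + 2 + N − H − X) / 2 = (2·10 + 2 + 0 − 17 − 1) / 2 = 2.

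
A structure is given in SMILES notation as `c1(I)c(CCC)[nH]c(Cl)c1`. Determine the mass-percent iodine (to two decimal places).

47.09%

Atom tally by fragment:
  pyrrole ring core → C:4 H:5 N:1
  (− 3 ring H displaced by substituents)
  + I → I:1
  + CH2CH2CH3 → C:3 H:7
  + Cl → Cl:1
Element totals:
  C: 7
  H: 9
  Cl: 1
  I: 1
  N: 1
Molecular formula: C7H9ClIN.
Molar mass = 269.510 g/mol.
Mass from I: 1 × 126.904 = 126.904 g/mol.
%I = 126.904 / 269.510 × 100 = 47.09%.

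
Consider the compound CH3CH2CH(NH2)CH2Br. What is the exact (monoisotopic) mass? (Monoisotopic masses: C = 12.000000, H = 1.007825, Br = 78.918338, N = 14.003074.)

150.9997

Atom tally by fragment:
  CH3 → C:1 H:3
  CH2 → C:1 H:2
  CH(NH2) → C:1 H:3 N:1
  CH2Br → C:1 H:2 Br:1
Element totals:
  C: 4
  H: 10
  Br: 1
  N: 1
Molecular formula: C4H10BrN.
  M = 4(12.0) + 10(1.007825) + 78.918338 + 14.003074
    = 48.000000 + 10.078250 + 78.918338 + 14.003074 = 150.999662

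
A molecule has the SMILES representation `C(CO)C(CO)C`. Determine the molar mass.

Atom tally by fragment:
  HOCH2CH2 → C:2 H:5 O:1
  CH(CH2OH) → C:2 H:4 O:1
  CH3 → C:1 H:3
Element totals:
  C: 5
  H: 12
  O: 2
Molecular formula: C5H12O2.
  M = 5(12.011) + 12(1.008) + 2(15.999)
    = 60.055 + 12.096 + 31.998 = 104.149

104.15 g/mol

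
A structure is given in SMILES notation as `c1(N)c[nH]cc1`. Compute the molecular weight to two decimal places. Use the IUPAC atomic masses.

Atom tally by fragment:
  pyrrole ring core → C:4 H:5 N:1
  (− 1 ring H displaced by substituents)
  + NH2 → N:1 H:2
Element totals:
  C: 4
  H: 6
  N: 2
Molecular formula: C4H6N2.
  M = 4(12.011) + 6(1.008) + 2(14.007)
    = 48.044 + 6.048 + 28.014 = 82.106

82.11 g/mol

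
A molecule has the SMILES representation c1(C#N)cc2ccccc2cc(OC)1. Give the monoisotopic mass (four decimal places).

Atom tally by fragment:
  naphthalene ring system core → C:10 H:8
  (− 2 ring H displaced by substituents)
  + CN → C:1 N:1
  + OCH3 → C:1 H:3 O:1
Element totals:
  C: 12
  H: 9
  N: 1
  O: 1
Molecular formula: C12H9NO.
  M = 12(12.0) + 9(1.007825) + 14.003074 + 15.994915
    = 144.000000 + 9.070425 + 14.003074 + 15.994915 = 183.068414

183.0684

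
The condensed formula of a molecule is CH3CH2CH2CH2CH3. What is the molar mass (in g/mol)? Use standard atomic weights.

72.15 g/mol

Atom tally by fragment:
  CH3 → C:1 H:3
  CH2 → C:1 H:2
  CH2 → C:1 H:2
  CH2 → C:1 H:2
  CH3 → C:1 H:3
Element totals:
  C: 5
  H: 12
Molecular formula: C5H12.
  M = 5(12.011) + 12(1.008)
    = 60.055 + 12.096 = 72.151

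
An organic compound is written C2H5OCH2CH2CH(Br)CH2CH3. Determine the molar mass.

Element totals:
  C: 7
  H: 15
  Br: 1
  O: 1
Molecular formula: C7H15BrO.
  M = 7(12.011) + 15(1.008) + 79.904 + 15.999
    = 84.077 + 15.120 + 79.904 + 15.999 = 195.100

195.10 g/mol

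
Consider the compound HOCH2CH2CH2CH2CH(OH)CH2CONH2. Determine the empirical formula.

C7H15NO3

Element totals:
  C: 7
  H: 15
  N: 1
  O: 3
Molecular formula: C7H15NO3.
gcd of subscripts (7, 15, 1, 3) = 1, so the empirical formula equals the molecular formula.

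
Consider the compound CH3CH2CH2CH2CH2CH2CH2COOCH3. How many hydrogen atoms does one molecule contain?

18

Atom tally by fragment:
  CH3 → C:1 H:3
  CH2 → C:1 H:2
  CH2 → C:1 H:2
  CH2 → C:1 H:2
  CH2 → C:1 H:2
  CH2 → C:1 H:2
  CH2COOCH3 → C:3 H:5 O:2
Element totals:
  C: 9
  H: 18
  O: 2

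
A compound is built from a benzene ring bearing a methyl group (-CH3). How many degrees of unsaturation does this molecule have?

Atom tally by fragment:
  benzene ring core → C:6 H:6
  (− 1 ring H displaced by substituents)
  + CH3 → C:1 H:3
Element totals:
  C: 7
  H: 8
Molecular formula: C7H8.
DoU = (2C + 2 + N − H − X) / 2 = (2·7 + 2 + 0 − 8 − 0) / 2 = 4.

4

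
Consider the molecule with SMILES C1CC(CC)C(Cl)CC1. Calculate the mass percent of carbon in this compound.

65.52%

Atom tally by fragment:
  cyclohexane ring core → C:6 H:12
  (− 2 ring H displaced by substituents)
  + C2H5 → C:2 H:5
  + Cl → Cl:1
Element totals:
  C: 8
  H: 15
  Cl: 1
Molecular formula: C8H15Cl.
Molar mass = 146.658 g/mol.
Mass from C: 8 × 12.011 = 96.088 g/mol.
%C = 96.088 / 146.658 × 100 = 65.52%.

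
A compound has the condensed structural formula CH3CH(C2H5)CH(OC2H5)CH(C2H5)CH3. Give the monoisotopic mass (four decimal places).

172.1827

Atom tally by fragment:
  CH3 → C:1 H:3
  CH(C2H5) → C:3 H:6
  CH(OC2H5) → C:3 H:6 O:1
  CH(C2H5) → C:3 H:6
  CH3 → C:1 H:3
Element totals:
  C: 11
  H: 24
  O: 1
Molecular formula: C11H24O.
  M = 11(12.0) + 24(1.007825) + 15.994915
    = 132.000000 + 24.187800 + 15.994915 = 172.182715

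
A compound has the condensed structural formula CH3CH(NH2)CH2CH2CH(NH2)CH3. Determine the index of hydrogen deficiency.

0

Atom tally by fragment:
  CH3 → C:1 H:3
  CH(NH2) → C:1 H:3 N:1
  CH2 → C:1 H:2
  CH2 → C:1 H:2
  CH(NH2) → C:1 H:3 N:1
  CH3 → C:1 H:3
Element totals:
  C: 6
  H: 16
  N: 2
Molecular formula: C6H16N2.
DoU = (2C + 2 + N − H − X) / 2 = (2·6 + 2 + 2 − 16 − 0) / 2 = 0.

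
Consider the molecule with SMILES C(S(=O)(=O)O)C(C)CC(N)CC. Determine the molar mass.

Atom tally by fragment:
  HO3SCH2 → C:1 H:3 S:1 O:3
  CH(CH3) → C:2 H:4
  CH2 → C:1 H:2
  CH(NH2) → C:1 H:3 N:1
  CH2 → C:1 H:2
  CH3 → C:1 H:3
Element totals:
  C: 7
  H: 17
  N: 1
  O: 3
  S: 1
Molecular formula: C7H17NO3S.
  M = 7(12.011) + 17(1.008) + 14.007 + 3(15.999) + 32.06
    = 84.077 + 17.136 + 14.007 + 47.997 + 32.060 = 195.277

195.28 g/mol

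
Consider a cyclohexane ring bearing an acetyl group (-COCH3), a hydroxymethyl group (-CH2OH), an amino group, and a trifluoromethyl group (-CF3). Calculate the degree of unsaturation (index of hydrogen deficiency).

Atom tally by fragment:
  cyclohexane ring core → C:6 H:12
  (− 4 ring H displaced by substituents)
  + COCH3 → C:2 H:3 O:1
  + CH2OH → C:1 H:3 O:1
  + NH2 → N:1 H:2
  + CF3 → C:1 F:3
Element totals:
  C: 10
  H: 16
  F: 3
  N: 1
  O: 2
Molecular formula: C10H16F3NO2.
DoU = (2C + 2 + N − H − X) / 2 = (2·10 + 2 + 1 − 16 − 3) / 2 = 2.

2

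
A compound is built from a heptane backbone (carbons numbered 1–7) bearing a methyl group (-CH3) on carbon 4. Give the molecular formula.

C8H18

Atom tally by fragment:
  CH3 → C:1 H:3
  CH2 → C:1 H:2
  CH2 → C:1 H:2
  CH(CH3) → C:2 H:4
  CH2 → C:1 H:2
  CH2 → C:1 H:2
  CH3 → C:1 H:3
Element totals:
  C: 8
  H: 18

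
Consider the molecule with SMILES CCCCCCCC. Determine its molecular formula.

Atom tally by fragment:
  CH3 → C:1 H:3
  CH2 → C:1 H:2
  CH2 → C:1 H:2
  CH2 → C:1 H:2
  CH2 → C:1 H:2
  CH2 → C:1 H:2
  CH2 → C:1 H:2
  CH3 → C:1 H:3
Element totals:
  C: 8
  H: 18

C8H18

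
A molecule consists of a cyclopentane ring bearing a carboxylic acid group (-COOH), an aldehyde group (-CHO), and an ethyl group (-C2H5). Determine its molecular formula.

C9H14O3

Atom tally by fragment:
  cyclopentane ring core → C:5 H:10
  (− 3 ring H displaced by substituents)
  + COOH → C:1 H:1 O:2
  + CHO → C:1 H:1 O:1
  + C2H5 → C:2 H:5
Element totals:
  C: 9
  H: 14
  O: 3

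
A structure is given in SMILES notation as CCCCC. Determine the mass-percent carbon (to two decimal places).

83.24%

Atom tally by fragment:
  CH3 → C:1 H:3
  CH2 → C:1 H:2
  CH2 → C:1 H:2
  CH2 → C:1 H:2
  CH3 → C:1 H:3
Element totals:
  C: 5
  H: 12
Molecular formula: C5H12.
Molar mass = 72.151 g/mol.
Mass from C: 5 × 12.011 = 60.055 g/mol.
%C = 60.055 / 72.151 × 100 = 83.24%.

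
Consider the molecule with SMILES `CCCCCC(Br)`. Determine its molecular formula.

Atom tally by fragment:
  CH3 → C:1 H:3
  CH2 → C:1 H:2
  CH2 → C:1 H:2
  CH2 → C:1 H:2
  CH2 → C:1 H:2
  CH2Br → C:1 H:2 Br:1
Element totals:
  C: 6
  H: 13
  Br: 1

C6H13Br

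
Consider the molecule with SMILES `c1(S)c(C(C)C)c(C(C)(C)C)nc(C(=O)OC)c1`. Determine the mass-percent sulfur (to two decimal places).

Atom tally by fragment:
  pyridine ring core → C:5 H:5 N:1
  (− 4 ring H displaced by substituents)
  + SH → S:1 H:1
  + CH(CH3)2 → C:3 H:7
  + C(CH3)3 → C:4 H:9
  + COOCH3 → C:2 H:3 O:2
Element totals:
  C: 14
  H: 21
  N: 1
  O: 2
  S: 1
Molecular formula: C14H21NO2S.
Molar mass = 267.387 g/mol.
Mass from S: 1 × 32.06 = 32.060 g/mol.
%S = 32.060 / 267.387 × 100 = 11.99%.

11.99%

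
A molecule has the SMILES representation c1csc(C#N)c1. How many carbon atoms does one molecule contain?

Atom tally by fragment:
  thiophene ring core → C:4 H:4 S:1
  (− 1 ring H displaced by substituents)
  + CN → C:1 N:1
Element totals:
  C: 5
  H: 3
  N: 1
  S: 1

5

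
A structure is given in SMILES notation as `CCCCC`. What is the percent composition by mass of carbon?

Atom tally by fragment:
  CH3 → C:1 H:3
  CH2 → C:1 H:2
  CH2 → C:1 H:2
  CH2 → C:1 H:2
  CH3 → C:1 H:3
Element totals:
  C: 5
  H: 12
Molecular formula: C5H12.
Molar mass = 72.151 g/mol.
Mass from C: 5 × 12.011 = 60.055 g/mol.
%C = 60.055 / 72.151 × 100 = 83.24%.

83.24%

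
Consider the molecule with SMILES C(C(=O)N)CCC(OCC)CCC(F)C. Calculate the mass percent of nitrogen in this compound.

Atom tally by fragment:
  H2NOCCH2 → C:2 H:4 O:1 N:1
  CH2 → C:1 H:2
  CH2 → C:1 H:2
  CH(OC2H5) → C:3 H:6 O:1
  CH2 → C:1 H:2
  CH2 → C:1 H:2
  CH(F) → C:1 H:1 F:1
  CH3 → C:1 H:3
Element totals:
  C: 11
  H: 22
  F: 1
  N: 1
  O: 2
Molecular formula: C11H22FNO2.
Molar mass = 219.300 g/mol.
Mass from N: 1 × 14.007 = 14.007 g/mol.
%N = 14.007 / 219.300 × 100 = 6.39%.

6.39%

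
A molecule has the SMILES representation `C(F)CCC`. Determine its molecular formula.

C4H9F

Atom tally by fragment:
  FCH2 → C:1 H:2 F:1
  CH2 → C:1 H:2
  CH2 → C:1 H:2
  CH3 → C:1 H:3
Element totals:
  C: 4
  H: 9
  F: 1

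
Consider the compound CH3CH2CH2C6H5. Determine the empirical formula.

C3H4

Element totals:
  C: 9
  H: 12
Molecular formula: C9H12.
gcd of subscripts = 3; dividing each by 3:
  C: 9/3 = 3
  H: 12/3 = 4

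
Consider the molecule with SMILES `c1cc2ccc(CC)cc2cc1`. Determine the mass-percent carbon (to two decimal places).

Atom tally by fragment:
  naphthalene ring system core → C:10 H:8
  (− 1 ring H displaced by substituents)
  + C2H5 → C:2 H:5
Element totals:
  C: 12
  H: 12
Molecular formula: C12H12.
Molar mass = 156.228 g/mol.
Mass from C: 12 × 12.011 = 144.132 g/mol.
%C = 144.132 / 156.228 × 100 = 92.26%.

92.26%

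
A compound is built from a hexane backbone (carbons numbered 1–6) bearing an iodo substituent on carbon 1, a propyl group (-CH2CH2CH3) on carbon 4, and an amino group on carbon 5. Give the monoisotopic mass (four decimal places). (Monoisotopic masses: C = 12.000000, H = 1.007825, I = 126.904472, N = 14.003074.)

Atom tally by fragment:
  ICH2 → C:1 H:2 I:1
  CH2 → C:1 H:2
  CH2 → C:1 H:2
  CH(CH2CH2CH3) → C:4 H:8
  CH(NH2) → C:1 H:3 N:1
  CH3 → C:1 H:3
Element totals:
  C: 9
  H: 20
  I: 1
  N: 1
Molecular formula: C9H20IN.
  M = 9(12.0) + 20(1.007825) + 126.904472 + 14.003074
    = 108.000000 + 20.156500 + 126.904472 + 14.003074 = 269.064046

269.0640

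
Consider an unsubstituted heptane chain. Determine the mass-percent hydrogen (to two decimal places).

16.10%

Atom tally by fragment:
  CH3 → C:1 H:3
  CH2 → C:1 H:2
  CH2 → C:1 H:2
  CH2 → C:1 H:2
  CH2 → C:1 H:2
  CH2 → C:1 H:2
  CH3 → C:1 H:3
Element totals:
  C: 7
  H: 16
Molecular formula: C7H16.
Molar mass = 100.205 g/mol.
Mass from H: 16 × 1.008 = 16.128 g/mol.
%H = 16.128 / 100.205 × 100 = 16.10%.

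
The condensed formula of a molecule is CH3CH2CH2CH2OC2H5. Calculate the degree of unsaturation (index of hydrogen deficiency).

0

Atom tally by fragment:
  CH3 → C:1 H:3
  CH2 → C:1 H:2
  CH2 → C:1 H:2
  CH2OC2H5 → C:3 H:7 O:1
Element totals:
  C: 6
  H: 14
  O: 1
Molecular formula: C6H14O.
DoU = (2C + 2 + N − H − X) / 2 = (2·6 + 2 + 0 − 14 − 0) / 2 = 0.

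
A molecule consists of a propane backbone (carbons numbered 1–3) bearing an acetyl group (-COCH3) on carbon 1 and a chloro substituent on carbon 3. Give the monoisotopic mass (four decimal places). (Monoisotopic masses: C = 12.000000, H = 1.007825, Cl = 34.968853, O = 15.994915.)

Atom tally by fragment:
  CH3COCH2 → C:3 H:5 O:1
  CH2 → C:1 H:2
  CH2Cl → C:1 H:2 Cl:1
Element totals:
  C: 5
  H: 9
  Cl: 1
  O: 1
Molecular formula: C5H9ClO.
  M = 5(12.0) + 9(1.007825) + 34.968853 + 15.994915
    = 60.000000 + 9.070425 + 34.968853 + 15.994915 = 120.034193

120.0342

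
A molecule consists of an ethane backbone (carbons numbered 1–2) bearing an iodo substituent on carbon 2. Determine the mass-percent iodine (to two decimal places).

81.37%

Atom tally by fragment:
  CH3 → C:1 H:3
  CH2I → C:1 H:2 I:1
Element totals:
  C: 2
  H: 5
  I: 1
Molecular formula: C2H5I.
Molar mass = 155.966 g/mol.
Mass from I: 1 × 126.904 = 126.904 g/mol.
%I = 126.904 / 155.966 × 100 = 81.37%.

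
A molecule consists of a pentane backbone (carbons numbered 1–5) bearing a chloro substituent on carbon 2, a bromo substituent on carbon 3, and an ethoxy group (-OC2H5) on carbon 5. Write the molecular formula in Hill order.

C7H14BrClO

Atom tally by fragment:
  CH3 → C:1 H:3
  CH(Cl) → C:1 H:1 Cl:1
  CH(Br) → C:1 H:1 Br:1
  CH2 → C:1 H:2
  CH2OC2H5 → C:3 H:7 O:1
Element totals:
  C: 7
  H: 14
  Br: 1
  Cl: 1
  O: 1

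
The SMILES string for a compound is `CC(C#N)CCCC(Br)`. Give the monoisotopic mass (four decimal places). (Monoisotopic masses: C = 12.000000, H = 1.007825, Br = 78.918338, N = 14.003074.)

Atom tally by fragment:
  CH3 → C:1 H:3
  CH(CN) → C:2 H:1 N:1
  CH2 → C:1 H:2
  CH2 → C:1 H:2
  CH2 → C:1 H:2
  CH2Br → C:1 H:2 Br:1
Element totals:
  C: 7
  H: 12
  Br: 1
  N: 1
Molecular formula: C7H12BrN.
  M = 7(12.0) + 12(1.007825) + 78.918338 + 14.003074
    = 84.000000 + 12.093900 + 78.918338 + 14.003074 = 189.015312

189.0153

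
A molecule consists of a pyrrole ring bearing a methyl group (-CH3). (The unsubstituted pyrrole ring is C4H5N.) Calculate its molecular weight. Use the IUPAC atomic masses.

Atom tally by fragment:
  pyrrole ring core → C:4 H:5 N:1
  (− 1 ring H displaced by substituents)
  + CH3 → C:1 H:3
Element totals:
  C: 5
  H: 7
  N: 1
Molecular formula: C5H7N.
  M = 5(12.011) + 7(1.008) + 14.007
    = 60.055 + 7.056 + 14.007 = 81.118

81.12 g/mol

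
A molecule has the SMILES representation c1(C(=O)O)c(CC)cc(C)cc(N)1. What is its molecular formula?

Atom tally by fragment:
  benzene ring core → C:6 H:6
  (− 4 ring H displaced by substituents)
  + COOH → C:1 H:1 O:2
  + C2H5 → C:2 H:5
  + CH3 → C:1 H:3
  + NH2 → N:1 H:2
Element totals:
  C: 10
  H: 13
  N: 1
  O: 2

C10H13NO2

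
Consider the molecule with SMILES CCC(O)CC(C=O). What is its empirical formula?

Atom tally by fragment:
  CH3 → C:1 H:3
  CH2 → C:1 H:2
  CH(OH) → C:1 H:2 O:1
  CH2 → C:1 H:2
  CH2CHO → C:2 H:3 O:1
Element totals:
  C: 6
  H: 12
  O: 2
Molecular formula: C6H12O2.
gcd of subscripts = 2; dividing each by 2:
  C: 6/2 = 3
  H: 12/2 = 6
  O: 2/2 = 1

C3H6O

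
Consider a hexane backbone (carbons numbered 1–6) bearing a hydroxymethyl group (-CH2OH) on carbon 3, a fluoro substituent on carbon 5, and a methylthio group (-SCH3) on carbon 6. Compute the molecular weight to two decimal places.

180.28 g/mol

Atom tally by fragment:
  CH3 → C:1 H:3
  CH2 → C:1 H:2
  CH(CH2OH) → C:2 H:4 O:1
  CH2 → C:1 H:2
  CH(F) → C:1 H:1 F:1
  CH2SCH3 → C:2 H:5 S:1
Element totals:
  C: 8
  H: 17
  F: 1
  O: 1
  S: 1
Molecular formula: C8H17FOS.
  M = 8(12.011) + 17(1.008) + 18.998 + 15.999 + 32.06
    = 96.088 + 17.136 + 18.998 + 15.999 + 32.060 = 180.281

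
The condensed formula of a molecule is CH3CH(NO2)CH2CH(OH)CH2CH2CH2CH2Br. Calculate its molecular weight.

Atom tally by fragment:
  CH3 → C:1 H:3
  CH(NO2) → C:1 H:1 N:1 O:2
  CH2 → C:1 H:2
  CH(OH) → C:1 H:2 O:1
  CH2 → C:1 H:2
  CH2 → C:1 H:2
  CH2 → C:1 H:2
  CH2Br → C:1 H:2 Br:1
Element totals:
  C: 8
  H: 16
  Br: 1
  N: 1
  O: 3
Molecular formula: C8H16BrNO3.
  M = 8(12.011) + 16(1.008) + 79.904 + 14.007 + 3(15.999)
    = 96.088 + 16.128 + 79.904 + 14.007 + 47.997 = 254.124

254.12 g/mol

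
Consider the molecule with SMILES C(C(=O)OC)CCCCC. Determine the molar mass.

144.21 g/mol

Atom tally by fragment:
  CH3OOCCH2 → C:3 H:5 O:2
  CH2 → C:1 H:2
  CH2 → C:1 H:2
  CH2 → C:1 H:2
  CH2 → C:1 H:2
  CH3 → C:1 H:3
Element totals:
  C: 8
  H: 16
  O: 2
Molecular formula: C8H16O2.
  M = 8(12.011) + 16(1.008) + 2(15.999)
    = 96.088 + 16.128 + 31.998 = 144.214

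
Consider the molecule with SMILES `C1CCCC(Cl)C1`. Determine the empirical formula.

C6H11Cl

Atom tally by fragment:
  cyclohexane ring core → C:6 H:12
  (− 1 ring H displaced by substituents)
  + Cl → Cl:1
Element totals:
  C: 6
  H: 11
  Cl: 1
Molecular formula: C6H11Cl.
gcd of subscripts (6, 1, 11) = 1, so the empirical formula equals the molecular formula.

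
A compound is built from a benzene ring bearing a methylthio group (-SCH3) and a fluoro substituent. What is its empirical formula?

C7H7FS

Atom tally by fragment:
  benzene ring core → C:6 H:6
  (− 2 ring H displaced by substituents)
  + SCH3 → C:1 H:3 S:1
  + F → F:1
Element totals:
  C: 7
  H: 7
  F: 1
  S: 1
Molecular formula: C7H7FS.
gcd of subscripts (7, 1, 7, 1) = 1, so the empirical formula equals the molecular formula.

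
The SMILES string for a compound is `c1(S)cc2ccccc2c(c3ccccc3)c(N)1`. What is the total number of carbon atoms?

16

Atom tally by fragment:
  naphthalene ring system core → C:10 H:8
  (− 3 ring H displaced by substituents)
  + SH → S:1 H:1
  + C6H5 → C:6 H:5
  + NH2 → N:1 H:2
Element totals:
  C: 16
  H: 13
  N: 1
  S: 1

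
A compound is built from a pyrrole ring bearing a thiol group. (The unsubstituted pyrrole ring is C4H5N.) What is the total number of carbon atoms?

Atom tally by fragment:
  pyrrole ring core → C:4 H:5 N:1
  (− 1 ring H displaced by substituents)
  + SH → S:1 H:1
Element totals:
  C: 4
  H: 5
  N: 1
  S: 1

4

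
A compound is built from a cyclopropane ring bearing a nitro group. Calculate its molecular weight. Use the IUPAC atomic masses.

87.08 g/mol

Atom tally by fragment:
  cyclopropane ring core → C:3 H:6
  (− 1 ring H displaced by substituents)
  + NO2 → N:1 O:2
Element totals:
  C: 3
  H: 5
  N: 1
  O: 2
Molecular formula: C3H5NO2.
  M = 3(12.011) + 5(1.008) + 14.007 + 2(15.999)
    = 36.033 + 5.040 + 14.007 + 31.998 = 87.078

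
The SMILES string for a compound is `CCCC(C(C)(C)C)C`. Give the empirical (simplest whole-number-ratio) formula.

C9H20

Atom tally by fragment:
  CH3 → C:1 H:3
  CH2 → C:1 H:2
  CH2 → C:1 H:2
  CH(C(CH3)3) → C:5 H:10
  CH3 → C:1 H:3
Element totals:
  C: 9
  H: 20
Molecular formula: C9H20.
gcd of subscripts (9, 20) = 1, so the empirical formula equals the molecular formula.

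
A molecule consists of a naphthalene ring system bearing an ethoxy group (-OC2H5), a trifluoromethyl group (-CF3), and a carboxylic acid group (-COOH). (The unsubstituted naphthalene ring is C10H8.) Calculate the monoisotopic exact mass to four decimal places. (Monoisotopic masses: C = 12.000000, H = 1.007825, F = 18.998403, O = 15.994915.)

284.0660

Atom tally by fragment:
  naphthalene ring system core → C:10 H:8
  (− 3 ring H displaced by substituents)
  + OC2H5 → C:2 H:5 O:1
  + CF3 → C:1 F:3
  + COOH → C:1 H:1 O:2
Element totals:
  C: 14
  H: 11
  F: 3
  O: 3
Molecular formula: C14H11F3O3.
  M = 14(12.0) + 11(1.007825) + 3(18.998403) + 3(15.994915)
    = 168.000000 + 11.086075 + 56.995209 + 47.984745 = 284.066029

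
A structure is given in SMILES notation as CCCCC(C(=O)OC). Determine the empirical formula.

C7H14O2

Atom tally by fragment:
  CH3 → C:1 H:3
  CH2 → C:1 H:2
  CH2 → C:1 H:2
  CH2 → C:1 H:2
  CH2COOCH3 → C:3 H:5 O:2
Element totals:
  C: 7
  H: 14
  O: 2
Molecular formula: C7H14O2.
gcd of subscripts (7, 14, 2) = 1, so the empirical formula equals the molecular formula.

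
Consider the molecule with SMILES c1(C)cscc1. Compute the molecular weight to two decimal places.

98.16 g/mol

Atom tally by fragment:
  thiophene ring core → C:4 H:4 S:1
  (− 1 ring H displaced by substituents)
  + CH3 → C:1 H:3
Element totals:
  C: 5
  H: 6
  S: 1
Molecular formula: C5H6S.
  M = 5(12.011) + 6(1.008) + 32.06
    = 60.055 + 6.048 + 32.060 = 98.163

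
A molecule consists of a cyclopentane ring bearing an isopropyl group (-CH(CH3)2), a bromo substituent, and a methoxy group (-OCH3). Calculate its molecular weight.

221.14 g/mol

Atom tally by fragment:
  cyclopentane ring core → C:5 H:10
  (− 3 ring H displaced by substituents)
  + CH(CH3)2 → C:3 H:7
  + Br → Br:1
  + OCH3 → C:1 H:3 O:1
Element totals:
  C: 9
  H: 17
  Br: 1
  O: 1
Molecular formula: C9H17BrO.
  M = 9(12.011) + 17(1.008) + 79.904 + 15.999
    = 108.099 + 17.136 + 79.904 + 15.999 = 221.138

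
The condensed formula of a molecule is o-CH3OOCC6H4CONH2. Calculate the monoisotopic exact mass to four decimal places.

179.0582

Element totals:
  C: 9
  H: 9
  N: 1
  O: 3
Molecular formula: C9H9NO3.
  M = 9(12.0) + 9(1.007825) + 14.003074 + 3(15.994915)
    = 108.000000 + 9.070425 + 14.003074 + 47.984745 = 179.058244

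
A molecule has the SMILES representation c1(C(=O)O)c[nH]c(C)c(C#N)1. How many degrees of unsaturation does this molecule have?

Atom tally by fragment:
  pyrrole ring core → C:4 H:5 N:1
  (− 3 ring H displaced by substituents)
  + COOH → C:1 H:1 O:2
  + CH3 → C:1 H:3
  + CN → C:1 N:1
Element totals:
  C: 7
  H: 6
  N: 2
  O: 2
Molecular formula: C7H6N2O2.
DoU = (2C + 2 + N − H − X) / 2 = (2·7 + 2 + 2 − 6 − 0) / 2 = 6.

6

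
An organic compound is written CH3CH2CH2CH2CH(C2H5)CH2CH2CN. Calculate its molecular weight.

153.27 g/mol

Atom tally by fragment:
  CH3 → C:1 H:3
  CH2 → C:1 H:2
  CH2 → C:1 H:2
  CH2 → C:1 H:2
  CH(C2H5) → C:3 H:6
  CH2 → C:1 H:2
  CH2CN → C:2 H:2 N:1
Element totals:
  C: 10
  H: 19
  N: 1
Molecular formula: C10H19N.
  M = 10(12.011) + 19(1.008) + 14.007
    = 120.110 + 19.152 + 14.007 = 153.269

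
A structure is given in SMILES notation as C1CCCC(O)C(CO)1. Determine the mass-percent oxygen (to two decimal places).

Atom tally by fragment:
  cyclohexane ring core → C:6 H:12
  (− 2 ring H displaced by substituents)
  + OH → O:1 H:1
  + CH2OH → C:1 H:3 O:1
Element totals:
  C: 7
  H: 14
  O: 2
Molecular formula: C7H14O2.
Molar mass = 130.187 g/mol.
Mass from O: 2 × 15.999 = 31.998 g/mol.
%O = 31.998 / 130.187 × 100 = 24.58%.

24.58%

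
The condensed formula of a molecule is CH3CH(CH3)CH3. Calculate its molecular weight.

Element totals:
  C: 4
  H: 10
Molecular formula: C4H10.
  M = 4(12.011) + 10(1.008)
    = 48.044 + 10.080 = 58.124

58.12 g/mol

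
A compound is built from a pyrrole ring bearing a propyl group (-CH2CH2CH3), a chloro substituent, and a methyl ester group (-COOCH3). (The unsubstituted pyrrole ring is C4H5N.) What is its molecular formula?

C9H12ClNO2

Atom tally by fragment:
  pyrrole ring core → C:4 H:5 N:1
  (− 3 ring H displaced by substituents)
  + CH2CH2CH3 → C:3 H:7
  + Cl → Cl:1
  + COOCH3 → C:2 H:3 O:2
Element totals:
  C: 9
  H: 12
  Cl: 1
  N: 1
  O: 2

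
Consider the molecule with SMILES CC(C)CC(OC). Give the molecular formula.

C6H14O

Atom tally by fragment:
  CH3 → C:1 H:3
  CH(CH3) → C:2 H:4
  CH2 → C:1 H:2
  CH2OCH3 → C:2 H:5 O:1
Element totals:
  C: 6
  H: 14
  O: 1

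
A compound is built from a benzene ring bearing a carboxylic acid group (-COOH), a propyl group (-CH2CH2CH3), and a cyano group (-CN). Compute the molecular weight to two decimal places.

Atom tally by fragment:
  benzene ring core → C:6 H:6
  (− 3 ring H displaced by substituents)
  + COOH → C:1 H:1 O:2
  + CH2CH2CH3 → C:3 H:7
  + CN → C:1 N:1
Element totals:
  C: 11
  H: 11
  N: 1
  O: 2
Molecular formula: C11H11NO2.
  M = 11(12.011) + 11(1.008) + 14.007 + 2(15.999)
    = 132.121 + 11.088 + 14.007 + 31.998 = 189.214

189.21 g/mol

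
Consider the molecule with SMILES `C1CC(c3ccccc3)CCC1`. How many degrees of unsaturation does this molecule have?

5

Atom tally by fragment:
  cyclohexane ring core → C:6 H:12
  (− 1 ring H displaced by substituents)
  + C6H5 → C:6 H:5
Element totals:
  C: 12
  H: 16
Molecular formula: C12H16.
DoU = (2C + 2 + N − H − X) / 2 = (2·12 + 2 + 0 − 16 − 0) / 2 = 5.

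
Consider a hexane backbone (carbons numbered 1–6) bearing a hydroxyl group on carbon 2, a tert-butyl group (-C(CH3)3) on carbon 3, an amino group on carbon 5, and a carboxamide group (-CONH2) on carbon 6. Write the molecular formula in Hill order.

Atom tally by fragment:
  CH3 → C:1 H:3
  CH(OH) → C:1 H:2 O:1
  CH(C(CH3)3) → C:5 H:10
  CH2 → C:1 H:2
  CH(NH2) → C:1 H:3 N:1
  CH2CONH2 → C:2 H:4 O:1 N:1
Element totals:
  C: 11
  H: 24
  N: 2
  O: 2

C11H24N2O2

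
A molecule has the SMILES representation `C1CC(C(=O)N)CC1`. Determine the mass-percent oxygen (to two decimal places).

Atom tally by fragment:
  cyclopentane ring core → C:5 H:10
  (− 1 ring H displaced by substituents)
  + CONH2 → C:1 H:2 O:1 N:1
Element totals:
  C: 6
  H: 11
  N: 1
  O: 1
Molecular formula: C6H11NO.
Molar mass = 113.160 g/mol.
Mass from O: 1 × 15.999 = 15.999 g/mol.
%O = 15.999 / 113.160 × 100 = 14.14%.

14.14%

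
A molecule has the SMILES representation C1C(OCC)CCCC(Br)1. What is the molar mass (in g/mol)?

207.11 g/mol

Atom tally by fragment:
  cyclohexane ring core → C:6 H:12
  (− 2 ring H displaced by substituents)
  + OC2H5 → C:2 H:5 O:1
  + Br → Br:1
Element totals:
  C: 8
  H: 15
  Br: 1
  O: 1
Molecular formula: C8H15BrO.
  M = 8(12.011) + 15(1.008) + 79.904 + 15.999
    = 96.088 + 15.120 + 79.904 + 15.999 = 207.111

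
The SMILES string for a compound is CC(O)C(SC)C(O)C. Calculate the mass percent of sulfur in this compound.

Atom tally by fragment:
  CH3 → C:1 H:3
  CH(OH) → C:1 H:2 O:1
  CH(SCH3) → C:2 H:4 S:1
  CH(OH) → C:1 H:2 O:1
  CH3 → C:1 H:3
Element totals:
  C: 6
  H: 14
  O: 2
  S: 1
Molecular formula: C6H14O2S.
Molar mass = 150.236 g/mol.
Mass from S: 1 × 32.06 = 32.060 g/mol.
%S = 32.060 / 150.236 × 100 = 21.34%.

21.34%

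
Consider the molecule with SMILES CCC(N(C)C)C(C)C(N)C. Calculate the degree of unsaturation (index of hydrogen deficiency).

0

Atom tally by fragment:
  CH3 → C:1 H:3
  CH2 → C:1 H:2
  CH(N(CH3)2) → C:3 H:7 N:1
  CH(CH3) → C:2 H:4
  CH(NH2) → C:1 H:3 N:1
  CH3 → C:1 H:3
Element totals:
  C: 9
  H: 22
  N: 2
Molecular formula: C9H22N2.
DoU = (2C + 2 + N − H − X) / 2 = (2·9 + 2 + 2 − 22 − 0) / 2 = 0.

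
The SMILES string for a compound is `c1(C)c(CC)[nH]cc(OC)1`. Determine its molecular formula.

Atom tally by fragment:
  pyrrole ring core → C:4 H:5 N:1
  (− 3 ring H displaced by substituents)
  + CH3 → C:1 H:3
  + C2H5 → C:2 H:5
  + OCH3 → C:1 H:3 O:1
Element totals:
  C: 8
  H: 13
  N: 1
  O: 1

C8H13NO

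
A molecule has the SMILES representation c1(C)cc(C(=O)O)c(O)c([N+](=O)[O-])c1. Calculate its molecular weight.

Atom tally by fragment:
  benzene ring core → C:6 H:6
  (− 4 ring H displaced by substituents)
  + CH3 → C:1 H:3
  + COOH → C:1 H:1 O:2
  + OH → O:1 H:1
  + NO2 → N:1 O:2
Element totals:
  C: 8
  H: 7
  N: 1
  O: 5
Molecular formula: C8H7NO5.
  M = 8(12.011) + 7(1.008) + 14.007 + 5(15.999)
    = 96.088 + 7.056 + 14.007 + 79.995 = 197.146

197.15 g/mol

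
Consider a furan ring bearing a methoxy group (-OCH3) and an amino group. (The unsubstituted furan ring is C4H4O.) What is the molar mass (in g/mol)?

Atom tally by fragment:
  furan ring core → C:4 H:4 O:1
  (− 2 ring H displaced by substituents)
  + OCH3 → C:1 H:3 O:1
  + NH2 → N:1 H:2
Element totals:
  C: 5
  H: 7
  N: 1
  O: 2
Molecular formula: C5H7NO2.
  M = 5(12.011) + 7(1.008) + 14.007 + 2(15.999)
    = 60.055 + 7.056 + 14.007 + 31.998 = 113.116

113.12 g/mol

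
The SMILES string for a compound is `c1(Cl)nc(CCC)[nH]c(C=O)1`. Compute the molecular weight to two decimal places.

172.61 g/mol

Atom tally by fragment:
  imidazole ring core → C:3 H:4 N:2
  (− 3 ring H displaced by substituents)
  + Cl → Cl:1
  + CH2CH2CH3 → C:3 H:7
  + CHO → C:1 H:1 O:1
Element totals:
  C: 7
  H: 9
  Cl: 1
  N: 2
  O: 1
Molecular formula: C7H9ClN2O.
  M = 7(12.011) + 9(1.008) + 35.45 + 2(14.007) + 15.999
    = 84.077 + 9.072 + 35.450 + 28.014 + 15.999 = 172.612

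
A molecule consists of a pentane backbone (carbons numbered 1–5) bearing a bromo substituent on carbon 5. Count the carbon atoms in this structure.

Atom tally by fragment:
  CH3 → C:1 H:3
  CH2 → C:1 H:2
  CH2 → C:1 H:2
  CH2 → C:1 H:2
  CH2Br → C:1 H:2 Br:1
Element totals:
  C: 5
  H: 11
  Br: 1

5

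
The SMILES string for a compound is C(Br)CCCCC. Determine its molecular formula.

C6H13Br

Atom tally by fragment:
  BrCH2 → C:1 H:2 Br:1
  CH2 → C:1 H:2
  CH2 → C:1 H:2
  CH2 → C:1 H:2
  CH2 → C:1 H:2
  CH3 → C:1 H:3
Element totals:
  C: 6
  H: 13
  Br: 1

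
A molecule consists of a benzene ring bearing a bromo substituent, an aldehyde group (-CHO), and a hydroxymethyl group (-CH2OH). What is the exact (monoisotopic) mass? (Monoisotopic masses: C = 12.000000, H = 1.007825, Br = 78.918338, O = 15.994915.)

Atom tally by fragment:
  benzene ring core → C:6 H:6
  (− 3 ring H displaced by substituents)
  + Br → Br:1
  + CHO → C:1 H:1 O:1
  + CH2OH → C:1 H:3 O:1
Element totals:
  C: 8
  H: 7
  Br: 1
  O: 2
Molecular formula: C8H7BrO2.
  M = 8(12.0) + 7(1.007825) + 78.918338 + 2(15.994915)
    = 96.000000 + 7.054775 + 78.918338 + 31.989830 = 213.962943

213.9629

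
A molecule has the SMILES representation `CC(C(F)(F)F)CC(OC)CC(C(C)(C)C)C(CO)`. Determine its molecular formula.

Atom tally by fragment:
  CH3 → C:1 H:3
  CH(CF3) → C:2 H:1 F:3
  CH2 → C:1 H:2
  CH(OCH3) → C:2 H:4 O:1
  CH2 → C:1 H:2
  CH(C(CH3)3) → C:5 H:10
  CH2CH2OH → C:2 H:5 O:1
Element totals:
  C: 14
  H: 27
  F: 3
  O: 2

C14H27F3O2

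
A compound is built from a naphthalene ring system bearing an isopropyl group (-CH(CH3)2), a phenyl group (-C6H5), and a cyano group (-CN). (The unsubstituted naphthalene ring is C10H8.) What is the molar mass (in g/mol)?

271.36 g/mol

Atom tally by fragment:
  naphthalene ring system core → C:10 H:8
  (− 3 ring H displaced by substituents)
  + CH(CH3)2 → C:3 H:7
  + C6H5 → C:6 H:5
  + CN → C:1 N:1
Element totals:
  C: 20
  H: 17
  N: 1
Molecular formula: C20H17N.
  M = 20(12.011) + 17(1.008) + 14.007
    = 240.220 + 17.136 + 14.007 = 271.363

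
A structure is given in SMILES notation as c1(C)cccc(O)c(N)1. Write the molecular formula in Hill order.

C7H9NO

Atom tally by fragment:
  benzene ring core → C:6 H:6
  (− 3 ring H displaced by substituents)
  + CH3 → C:1 H:3
  + OH → O:1 H:1
  + NH2 → N:1 H:2
Element totals:
  C: 7
  H: 9
  N: 1
  O: 1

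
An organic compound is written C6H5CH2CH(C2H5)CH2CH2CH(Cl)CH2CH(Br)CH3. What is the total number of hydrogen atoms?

Atom tally by fragment:
  C6H5CH2 → C:7 H:7
  CH(C2H5) → C:3 H:6
  CH2 → C:1 H:2
  CH2 → C:1 H:2
  CH(Cl) → C:1 H:1 Cl:1
  CH2 → C:1 H:2
  CH(Br) → C:1 H:1 Br:1
  CH3 → C:1 H:3
Element totals:
  C: 16
  H: 24
  Br: 1
  Cl: 1

24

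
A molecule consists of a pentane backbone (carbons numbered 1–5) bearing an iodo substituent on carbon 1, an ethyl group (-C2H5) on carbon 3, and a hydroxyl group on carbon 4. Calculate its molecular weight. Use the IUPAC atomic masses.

Atom tally by fragment:
  ICH2 → C:1 H:2 I:1
  CH2 → C:1 H:2
  CH(C2H5) → C:3 H:6
  CH(OH) → C:1 H:2 O:1
  CH3 → C:1 H:3
Element totals:
  C: 7
  H: 15
  I: 1
  O: 1
Molecular formula: C7H15IO.
  M = 7(12.011) + 15(1.008) + 126.904 + 15.999
    = 84.077 + 15.120 + 126.904 + 15.999 = 242.100

242.10 g/mol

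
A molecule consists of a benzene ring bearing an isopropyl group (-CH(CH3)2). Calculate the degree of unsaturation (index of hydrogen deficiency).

4

Atom tally by fragment:
  benzene ring core → C:6 H:6
  (− 1 ring H displaced by substituents)
  + CH(CH3)2 → C:3 H:7
Element totals:
  C: 9
  H: 12
Molecular formula: C9H12.
DoU = (2C + 2 + N − H − X) / 2 = (2·9 + 2 + 0 − 12 − 0) / 2 = 4.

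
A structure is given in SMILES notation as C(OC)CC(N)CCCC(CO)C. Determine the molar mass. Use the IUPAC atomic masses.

Atom tally by fragment:
  CH3OCH2 → C:2 H:5 O:1
  CH2 → C:1 H:2
  CH(NH2) → C:1 H:3 N:1
  CH2 → C:1 H:2
  CH2 → C:1 H:2
  CH2 → C:1 H:2
  CH(CH2OH) → C:2 H:4 O:1
  CH3 → C:1 H:3
Element totals:
  C: 10
  H: 23
  N: 1
  O: 2
Molecular formula: C10H23NO2.
  M = 10(12.011) + 23(1.008) + 14.007 + 2(15.999)
    = 120.110 + 23.184 + 14.007 + 31.998 = 189.299

189.30 g/mol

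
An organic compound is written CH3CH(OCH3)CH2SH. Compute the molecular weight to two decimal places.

Atom tally by fragment:
  CH3 → C:1 H:3
  CH(OCH3) → C:2 H:4 O:1
  CH2SH → C:1 H:3 S:1
Element totals:
  C: 4
  H: 10
  O: 1
  S: 1
Molecular formula: C4H10OS.
  M = 4(12.011) + 10(1.008) + 15.999 + 32.06
    = 48.044 + 10.080 + 15.999 + 32.060 = 106.183

106.18 g/mol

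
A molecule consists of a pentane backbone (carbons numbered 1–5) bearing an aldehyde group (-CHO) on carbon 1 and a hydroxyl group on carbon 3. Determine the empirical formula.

C3H6O

Atom tally by fragment:
  OHCCH2 → C:2 H:3 O:1
  CH2 → C:1 H:2
  CH(OH) → C:1 H:2 O:1
  CH2 → C:1 H:2
  CH3 → C:1 H:3
Element totals:
  C: 6
  H: 12
  O: 2
Molecular formula: C6H12O2.
gcd of subscripts = 2; dividing each by 2:
  C: 6/2 = 3
  H: 12/2 = 6
  O: 2/2 = 1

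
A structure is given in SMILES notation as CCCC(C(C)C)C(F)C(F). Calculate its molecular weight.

164.24 g/mol

Atom tally by fragment:
  CH3 → C:1 H:3
  CH2 → C:1 H:2
  CH2 → C:1 H:2
  CH(CH(CH3)2) → C:4 H:8
  CH(F) → C:1 H:1 F:1
  CH2F → C:1 H:2 F:1
Element totals:
  C: 9
  H: 18
  F: 2
Molecular formula: C9H18F2.
  M = 9(12.011) + 18(1.008) + 2(18.998)
    = 108.099 + 18.144 + 37.996 = 164.239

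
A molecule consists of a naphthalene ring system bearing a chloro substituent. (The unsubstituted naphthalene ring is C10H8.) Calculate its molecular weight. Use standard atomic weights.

Atom tally by fragment:
  naphthalene ring system core → C:10 H:8
  (− 1 ring H displaced by substituents)
  + Cl → Cl:1
Element totals:
  C: 10
  H: 7
  Cl: 1
Molecular formula: C10H7Cl.
  M = 10(12.011) + 7(1.008) + 35.45
    = 120.110 + 7.056 + 35.450 = 162.616

162.62 g/mol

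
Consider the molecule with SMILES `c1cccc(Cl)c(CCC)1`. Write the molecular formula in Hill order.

C9H11Cl

Atom tally by fragment:
  benzene ring core → C:6 H:6
  (− 2 ring H displaced by substituents)
  + Cl → Cl:1
  + CH2CH2CH3 → C:3 H:7
Element totals:
  C: 9
  H: 11
  Cl: 1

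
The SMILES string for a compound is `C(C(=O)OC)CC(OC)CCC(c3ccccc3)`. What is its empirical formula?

Atom tally by fragment:
  CH3OOCCH2 → C:3 H:5 O:2
  CH2 → C:1 H:2
  CH(OCH3) → C:2 H:4 O:1
  CH2 → C:1 H:2
  CH2 → C:1 H:2
  CH2C6H5 → C:7 H:7
Element totals:
  C: 15
  H: 22
  O: 3
Molecular formula: C15H22O3.
gcd of subscripts (15, 22, 3) = 1, so the empirical formula equals the molecular formula.

C15H22O3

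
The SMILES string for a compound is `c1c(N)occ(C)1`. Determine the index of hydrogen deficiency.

Atom tally by fragment:
  furan ring core → C:4 H:4 O:1
  (− 2 ring H displaced by substituents)
  + NH2 → N:1 H:2
  + CH3 → C:1 H:3
Element totals:
  C: 5
  H: 7
  N: 1
  O: 1
Molecular formula: C5H7NO.
DoU = (2C + 2 + N − H − X) / 2 = (2·5 + 2 + 1 − 7 − 0) / 2 = 3.

3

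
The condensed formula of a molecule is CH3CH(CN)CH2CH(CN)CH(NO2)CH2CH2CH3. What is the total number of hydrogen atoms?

15

Element totals:
  C: 10
  H: 15
  N: 3
  O: 2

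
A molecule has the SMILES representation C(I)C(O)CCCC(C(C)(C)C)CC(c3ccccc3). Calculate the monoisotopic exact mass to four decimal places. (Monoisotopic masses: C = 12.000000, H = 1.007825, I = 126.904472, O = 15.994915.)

388.1263

Atom tally by fragment:
  ICH2 → C:1 H:2 I:1
  CH(OH) → C:1 H:2 O:1
  CH2 → C:1 H:2
  CH2 → C:1 H:2
  CH2 → C:1 H:2
  CH(C(CH3)3) → C:5 H:10
  CH2 → C:1 H:2
  CH2C6H5 → C:7 H:7
Element totals:
  C: 18
  H: 29
  I: 1
  O: 1
Molecular formula: C18H29IO.
  M = 18(12.0) + 29(1.007825) + 126.904472 + 15.994915
    = 216.000000 + 29.226925 + 126.904472 + 15.994915 = 388.126312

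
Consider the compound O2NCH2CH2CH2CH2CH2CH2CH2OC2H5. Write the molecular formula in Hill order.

C9H19NO3

Atom tally by fragment:
  O2NCH2 → C:1 H:2 N:1 O:2
  CH2 → C:1 H:2
  CH2 → C:1 H:2
  CH2 → C:1 H:2
  CH2 → C:1 H:2
  CH2 → C:1 H:2
  CH2OC2H5 → C:3 H:7 O:1
Element totals:
  C: 9
  H: 19
  N: 1
  O: 3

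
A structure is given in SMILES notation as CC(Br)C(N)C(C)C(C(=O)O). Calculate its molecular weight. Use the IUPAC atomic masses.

224.10 g/mol

Atom tally by fragment:
  CH3 → C:1 H:3
  CH(Br) → C:1 H:1 Br:1
  CH(NH2) → C:1 H:3 N:1
  CH(CH3) → C:2 H:4
  CH2COOH → C:2 H:3 O:2
Element totals:
  C: 7
  H: 14
  Br: 1
  N: 1
  O: 2
Molecular formula: C7H14BrNO2.
  M = 7(12.011) + 14(1.008) + 79.904 + 14.007 + 2(15.999)
    = 84.077 + 14.112 + 79.904 + 14.007 + 31.998 = 224.098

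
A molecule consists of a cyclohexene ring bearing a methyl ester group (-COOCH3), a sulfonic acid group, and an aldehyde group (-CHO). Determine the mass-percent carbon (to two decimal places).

43.54%

Atom tally by fragment:
  cyclohexene ring core → C:6 H:10
  (− 3 ring H displaced by substituents)
  + COOCH3 → C:2 H:3 O:2
  + SO3H → S:1 O:3 H:1
  + CHO → C:1 H:1 O:1
Element totals:
  C: 9
  H: 12
  O: 6
  S: 1
Molecular formula: C9H12O6S.
Molar mass = 248.249 g/mol.
Mass from C: 9 × 12.011 = 108.099 g/mol.
%C = 108.099 / 248.249 × 100 = 43.54%.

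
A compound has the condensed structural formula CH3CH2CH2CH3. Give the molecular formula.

C4H10

Atom tally by fragment:
  CH3 → C:1 H:3
  CH2 → C:1 H:2
  CH2 → C:1 H:2
  CH3 → C:1 H:3
Element totals:
  C: 4
  H: 10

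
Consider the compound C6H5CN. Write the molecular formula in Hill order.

C7H5N

Element totals:
  C: 7
  H: 5
  N: 1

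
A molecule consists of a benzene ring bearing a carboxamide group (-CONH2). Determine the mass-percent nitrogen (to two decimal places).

11.56%

Atom tally by fragment:
  benzene ring core → C:6 H:6
  (− 1 ring H displaced by substituents)
  + CONH2 → C:1 H:2 O:1 N:1
Element totals:
  C: 7
  H: 7
  N: 1
  O: 1
Molecular formula: C7H7NO.
Molar mass = 121.139 g/mol.
Mass from N: 1 × 14.007 = 14.007 g/mol.
%N = 14.007 / 121.139 × 100 = 11.56%.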